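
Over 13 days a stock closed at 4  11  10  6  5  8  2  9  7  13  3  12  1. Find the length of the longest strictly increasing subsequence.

5

Let dp[i] be the length of the longest such subsequence ending at index i:
i:      1  2  3  4  5  6  7  8  9 10 11 12 13
a[i]:   4 11 10  6  5  8  2  9  7 13  3 12  1
dp:     1  2  2  2  2  3  1  4  3  5  2  5  1
Maximum dp value is 5.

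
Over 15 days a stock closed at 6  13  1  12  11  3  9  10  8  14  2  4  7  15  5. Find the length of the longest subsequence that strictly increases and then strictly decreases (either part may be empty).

inc[i] = longest strictly increasing subsequence ending at i; dec[i] = longest strictly decreasing subsequence starting at i:
i:      1  2  3  4  5  6  7  8  9 10 11 12 13 14 15
a[i]:   6 13  1 12 11  3  9 10  8 14  2  4  7 15  5
inc:    1  2  1  2  2  2  3  4  3  5  2  3  4  6  4
dec:    3  7  1  6  5  2  4  4  3  3  1  1  2  2  1
Best peak at i=2 (value 13): inc=2, dec=7, length 2+7−1 = 8.

8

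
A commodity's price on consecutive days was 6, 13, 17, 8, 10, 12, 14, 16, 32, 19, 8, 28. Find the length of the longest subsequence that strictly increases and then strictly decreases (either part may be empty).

9

inc[i] = longest strictly increasing subsequence ending at i; dec[i] = longest strictly decreasing subsequence starting at i:
i:      1  2  3  4  5  6  7  8  9 10 11 12
a[i]:   6 13 17  8 10 12 14 16 32 19  8 28
inc:    1  2  3  2  3  4  5  6  7  7  2  8
dec:    1  3  3  1  2  2  2  2  3  2  1  1
Best peak at i=9 (value 32): inc=7, dec=3, length 7+3−1 = 9.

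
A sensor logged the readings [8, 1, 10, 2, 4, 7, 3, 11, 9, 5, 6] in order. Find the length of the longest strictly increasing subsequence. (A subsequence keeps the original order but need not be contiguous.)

Track the smallest tail for each achievable length (strict):
8 → extends → [8]
1 → replaces 8 → [1]
10 → extends → [1, 10]
2 → replaces 10 → [1, 2]
4 → extends → [1, 2, 4]
7 → extends → [1, 2, 4, 7]
3 → replaces 4 → [1, 2, 3, 7]
11 → extends → [1, 2, 3, 7, 11]
9 → replaces 11 → [1, 2, 3, 7, 9]
5 → replaces 7 → [1, 2, 3, 5, 9]
6 → replaces 9 → [1, 2, 3, 5, 6]
Five tails, so the longest strictly increasing subsequence has length 5 (e.g. 1, 2, 4, 7, 11).

5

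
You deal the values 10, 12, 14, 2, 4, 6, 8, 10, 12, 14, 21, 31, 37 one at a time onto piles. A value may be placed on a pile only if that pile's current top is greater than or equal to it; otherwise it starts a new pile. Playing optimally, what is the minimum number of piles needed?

10

Place each on the leftmost legal pile:
10 → new pile 1 (tops now [10])
12 → new pile 2 (tops now [10, 12])
14 → new pile 3 (tops now [10, 12, 14])
2 → pile 1 (tops now [2, 12, 14])
4 → pile 2 (tops now [2, 4, 14])
6 → pile 3 (tops now [2, 4, 6])
8 → new pile 4 (tops now [2, 4, 6, 8])
10 → new pile 5 (tops now [2, 4, 6, 8, 10])
12 → new pile 6 (tops now [2, 4, 6, 8, 10, 12])
14 → new pile 7 (tops now [2, 4, 6, 8, 10, 12, 14])
21 → new pile 8 (tops now [2, 4, 6, 8, 10, 12, 14, 21])
31 → new pile 9 (tops now [2, 4, 6, 8, 10, 12, 14, 21, 31])
37 → new pile 10 (tops now [2, 4, 6, 8, 10, 12, 14, 21, 31, 37])
Ten piles.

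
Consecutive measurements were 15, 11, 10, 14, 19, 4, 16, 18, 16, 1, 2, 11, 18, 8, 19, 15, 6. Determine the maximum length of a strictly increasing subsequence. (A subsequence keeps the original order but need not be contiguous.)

5

Track the smallest tail for each achievable length (strict):
15 → extends → [15]
11 → replaces 15 → [11]
10 → replaces 11 → [10]
14 → extends → [10, 14]
19 → extends → [10, 14, 19]
4 → replaces 10 → [4, 14, 19]
16 → replaces 19 → [4, 14, 16]
18 → extends → [4, 14, 16, 18]
16 → already a tail → [4, 14, 16, 18]
1 → replaces 4 → [1, 14, 16, 18]
2 → replaces 14 → [1, 2, 16, 18]
11 → replaces 16 → [1, 2, 11, 18]
18 → already a tail → [1, 2, 11, 18]
8 → replaces 11 → [1, 2, 8, 18]
19 → extends → [1, 2, 8, 18, 19]
15 → replaces 18 → [1, 2, 8, 15, 19]
6 → replaces 8 → [1, 2, 6, 15, 19]
Five tails, so the longest strictly increasing subsequence has length 5 (e.g. 11, 14, 16, 18, 19).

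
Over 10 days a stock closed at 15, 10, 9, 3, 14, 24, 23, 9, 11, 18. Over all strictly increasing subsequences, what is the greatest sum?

Let S[i] be the best sum of a strictly increasing subsequence ending at i:
i:      1  2  3  4  5  6  7  8  9 10
a[i]:  15 10  9  3 14 24 23  9 11 18
S:     15 10  9  3 24 48 47 12 23 42
Maximum is 48 (e.g. 10 + 14 + 24).

48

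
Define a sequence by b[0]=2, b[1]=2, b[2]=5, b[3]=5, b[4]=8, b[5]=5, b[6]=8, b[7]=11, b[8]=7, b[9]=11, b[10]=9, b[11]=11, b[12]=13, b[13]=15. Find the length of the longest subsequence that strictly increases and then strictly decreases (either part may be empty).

7

inc[i] = longest strictly increasing subsequence ending at i; dec[i] = longest strictly decreasing subsequence starting at i:
i:      0  1  2  3  4  5  6  7  8  9 10 11 12 13
b[i]:   2  2  5  5  8  5  8 11  7 11  9 11 13 15
inc:    1  1  2  2  3  2  3  4  3  4  4  5  6  7
dec:    1  1  1  1  2  1  2  2  1  2  1  1  1  1
Best peak at i=13 (value 15): inc=7, dec=1, length 7+1−1 = 7.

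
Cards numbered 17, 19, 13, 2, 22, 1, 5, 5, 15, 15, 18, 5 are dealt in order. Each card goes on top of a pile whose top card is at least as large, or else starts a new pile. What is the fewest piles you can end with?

4

The minimum number of non-increasing subsequences covering a sequence equals the length of its longest strictly increasing subsequence.
LIS length is 4 (e.g. 2, 5, 15, 18), so 4 piles are needed.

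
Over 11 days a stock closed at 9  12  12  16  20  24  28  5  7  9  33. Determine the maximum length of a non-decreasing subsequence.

Track the smallest tail for each achievable length (allowing ties):
9 → extends → [9]
12 → extends → [9, 12]
12 → extends → [9, 12, 12]
16 → extends → [9, 12, 12, 16]
20 → extends → [9, 12, 12, 16, 20]
24 → extends → [9, 12, 12, 16, 20, 24]
28 → extends → [9, 12, 12, 16, 20, 24, 28]
5 → replaces 9 → [5, 12, 12, 16, 20, 24, 28]
7 → replaces 12 → [5, 7, 12, 16, 20, 24, 28]
9 → replaces 12 → [5, 7, 9, 16, 20, 24, 28]
33 → extends → [5, 7, 9, 16, 20, 24, 28, 33]
Eight tails, so the longest non-decreasing subsequence has length 8 (e.g. 9, 12, 12, 16, 20, 24, 28, 33).

8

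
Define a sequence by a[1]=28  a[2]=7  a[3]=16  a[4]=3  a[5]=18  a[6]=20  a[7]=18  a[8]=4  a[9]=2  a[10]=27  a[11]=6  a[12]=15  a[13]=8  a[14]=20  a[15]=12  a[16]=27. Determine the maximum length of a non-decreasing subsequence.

6

Track the smallest tail for each achievable length (allowing ties):
28 → extends → [28]
7 → replaces 28 → [7]
16 → extends → [7, 16]
3 → replaces 7 → [3, 16]
18 → extends → [3, 16, 18]
20 → extends → [3, 16, 18, 20]
18 → replaces 20 → [3, 16, 18, 18]
4 → replaces 16 → [3, 4, 18, 18]
2 → replaces 3 → [2, 4, 18, 18]
27 → extends → [2, 4, 18, 18, 27]
6 → replaces 18 → [2, 4, 6, 18, 27]
15 → replaces 18 → [2, 4, 6, 15, 27]
8 → replaces 15 → [2, 4, 6, 8, 27]
20 → replaces 27 → [2, 4, 6, 8, 20]
12 → replaces 20 → [2, 4, 6, 8, 12]
27 → extends → [2, 4, 6, 8, 12, 27]
Six tails, so the longest non-decreasing subsequence has length 6 (e.g. 7, 16, 18, 20, 27, 27).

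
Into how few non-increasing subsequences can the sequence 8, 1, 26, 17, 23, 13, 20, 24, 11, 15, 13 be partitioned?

Place each on the leftmost legal pile:
8 → new pile 1 (tops now [8])
1 → pile 1 (tops now [1])
26 → new pile 2 (tops now [1, 26])
17 → pile 2 (tops now [1, 17])
23 → new pile 3 (tops now [1, 17, 23])
13 → pile 2 (tops now [1, 13, 23])
20 → pile 3 (tops now [1, 13, 20])
24 → new pile 4 (tops now [1, 13, 20, 24])
11 → pile 2 (tops now [1, 11, 20, 24])
15 → pile 3 (tops now [1, 11, 15, 24])
13 → pile 3 (tops now [1, 11, 13, 24])
Four piles.

4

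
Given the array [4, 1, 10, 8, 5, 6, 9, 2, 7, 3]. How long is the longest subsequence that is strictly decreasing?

4

Let dp[i] be the longest strictly decreasing subsequence ending at i:
i:      1  2  3  4  5  6  7  8  9 10
a[i]:   4  1 10  8  5  6  9  2  7  3
dp:     1  2  1  2  3  3  2  4  3  4
Maximum is 4.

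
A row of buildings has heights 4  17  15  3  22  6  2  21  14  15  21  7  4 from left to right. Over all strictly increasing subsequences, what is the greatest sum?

Let S[i] be the best sum of a strictly increasing subsequence ending at i:
i:      1  2  3  4  5  6  7  8  9 10 11 12 13
a[i]:   4 17 15  3 22  6  2 21 14 15 21  7  4
S:      4 21 19  3 43 10  2 42 24 39 60 17  7
Maximum is 60 (e.g. 4 + 6 + 14 + 15 + 21).

60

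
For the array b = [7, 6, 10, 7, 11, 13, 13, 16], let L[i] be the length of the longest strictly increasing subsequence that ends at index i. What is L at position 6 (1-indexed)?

dp[i] = 1 + max{dp[j] : j<i, b[j]<b[i]} (or 1 if no such j):
i:      1  2  3  4  5  6  7  8
b[i]:   7  6 10  7 11 13 13 16
dp:     1  1  2  2  3  4  4  5
At index 6 the value is 4.

4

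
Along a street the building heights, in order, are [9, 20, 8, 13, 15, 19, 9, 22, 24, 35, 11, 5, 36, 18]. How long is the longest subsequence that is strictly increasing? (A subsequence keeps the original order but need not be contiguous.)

Let dp[i] be the length of the longest such subsequence ending at index i:
i:      1  2  3  4  5  6  7  8  9 10 11 12 13 14
a[i]:   9 20  8 13 15 19  9 22 24 35 11  5 36 18
dp:     1  2  1  2  3  4  2  5  6  7  3  1  8  4
Maximum dp value is 8.

8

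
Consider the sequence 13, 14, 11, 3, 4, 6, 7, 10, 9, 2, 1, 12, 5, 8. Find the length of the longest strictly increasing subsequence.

6

Track the smallest tail for each achievable length (strict):
13 → extends → [13]
14 → extends → [13, 14]
11 → replaces 13 → [11, 14]
3 → replaces 11 → [3, 14]
4 → replaces 14 → [3, 4]
6 → extends → [3, 4, 6]
7 → extends → [3, 4, 6, 7]
10 → extends → [3, 4, 6, 7, 10]
9 → replaces 10 → [3, 4, 6, 7, 9]
2 → replaces 3 → [2, 4, 6, 7, 9]
1 → replaces 2 → [1, 4, 6, 7, 9]
12 → extends → [1, 4, 6, 7, 9, 12]
5 → replaces 6 → [1, 4, 5, 7, 9, 12]
8 → replaces 9 → [1, 4, 5, 7, 8, 12]
Six tails, so the longest strictly increasing subsequence has length 6 (e.g. 3, 4, 6, 7, 10, 12).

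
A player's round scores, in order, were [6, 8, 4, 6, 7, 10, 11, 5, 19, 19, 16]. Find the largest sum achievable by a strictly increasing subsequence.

Let S[i] be the best sum of a strictly increasing subsequence ending at i:
i:      1  2  3  4  5  6  7  8  9 10 11
a[i]:   6  8  4  6  7 10 11  5 19 19 16
S:      6 14  4 10 17 27 38  9 57 57 54
Maximum is 57 (e.g. 4 + 6 + 7 + 10 + 11 + 19).

57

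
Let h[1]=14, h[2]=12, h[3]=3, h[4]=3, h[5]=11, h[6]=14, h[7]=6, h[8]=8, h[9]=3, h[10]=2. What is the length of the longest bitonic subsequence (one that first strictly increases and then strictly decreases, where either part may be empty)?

inc[i] = longest strictly increasing subsequence ending at i; dec[i] = longest strictly decreasing subsequence starting at i:
i:      1  2  3  4  5  6  7  8  9 10
h[i]:  14 12  3  3 11 14  6  8  3  2
inc:    1  1  1  1  2  3  2  3  1  1
dec:    6  5  2  2  4  4  3  3  2  1
Best peak at i=1 (value 14): inc=1, dec=6, length 1+6−1 = 6.

6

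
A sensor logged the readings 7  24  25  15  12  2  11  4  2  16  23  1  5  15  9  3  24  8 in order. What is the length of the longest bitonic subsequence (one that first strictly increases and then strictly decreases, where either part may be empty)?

9

inc[i] = longest strictly increasing subsequence ending at i; dec[i] = longest strictly decreasing subsequence starting at i:
i:      1  2  3  4  5  6  7  8  9 10 11 12 13 14 15 16 17 18
a[i]:   7 24 25 15 12  2 11  4  2 16 23  1  5 15  9  3 24  8
inc:    1  2  3  2  2  1  2  2  1  3  4  1  3  4  4  2  5  4
dec:    4  7  7  6  5  2  4  3  2  4  4  1  2  3  2  1  2  1
Best peak at i=3 (value 25): inc=3, dec=7, length 3+7−1 = 9.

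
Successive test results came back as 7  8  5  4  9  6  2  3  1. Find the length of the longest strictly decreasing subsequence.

5

Negate each value so 'decreasing' becomes 'increasing', then run patience tails on the negated sequence:
-7 → extends → [-7]
-8 → replaces -7 → [-8]
-5 → extends → [-8, -5]
-4 → extends → [-8, -5, -4]
-9 → replaces -8 → [-9, -5, -4]
-6 → replaces -5 → [-9, -6, -4]
-2 → extends → [-9, -6, -4, -2]
-3 → replaces -2 → [-9, -6, -4, -3]
-1 → extends → [-9, -6, -4, -3, -1]
Five tails, so the longest strictly decreasing subsequence of the original has length 5.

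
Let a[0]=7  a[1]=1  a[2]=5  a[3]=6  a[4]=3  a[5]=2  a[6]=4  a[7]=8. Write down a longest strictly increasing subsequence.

1, 5, 6, 8

Patience tails give the LIS length; then backtrack through the dp parents:
7 → extends → [7]
1 → replaces 7 → [1]
5 → extends → [1, 5]
6 → extends → [1, 5, 6]
3 → replaces 5 → [1, 3, 6]
2 → replaces 3 → [1, 2, 6]
4 → replaces 6 → [1, 2, 4]
8 → extends → [1, 2, 4, 8]
Length 4; one witness is 1, 5, 6, 8.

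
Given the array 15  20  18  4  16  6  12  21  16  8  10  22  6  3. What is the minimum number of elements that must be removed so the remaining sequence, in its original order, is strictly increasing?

Fewest deletions = n − (longest strictly increasing subsequence).
i:      1  2  3  4  5  6  7  8  9 10 11 12 13 14
a[i]:  15 20 18  4 16  6 12 21 16  8 10 22  6  3
dp:     1  2  2  1  2  2  3  4  4  3  4  5  2  1
max dp = 5, so deletions = 14 − 5 = 9.

9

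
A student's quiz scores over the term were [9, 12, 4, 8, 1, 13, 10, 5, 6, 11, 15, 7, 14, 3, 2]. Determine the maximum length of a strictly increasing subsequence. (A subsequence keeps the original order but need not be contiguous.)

Let dp[i] be the length of the longest such subsequence ending at index i:
i:      1  2  3  4  5  6  7  8  9 10 11 12 13 14 15
a[i]:   9 12  4  8  1 13 10  5  6 11 15  7 14  3  2
dp:     1  2  1  2  1  3  3  2  3  4  5  4  5  2  2
Maximum dp value is 5.

5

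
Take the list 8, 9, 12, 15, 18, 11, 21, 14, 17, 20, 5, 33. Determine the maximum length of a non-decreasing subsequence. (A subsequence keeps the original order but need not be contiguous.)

Track the smallest tail for each achievable length (allowing ties):
8 → extends → [8]
9 → extends → [8, 9]
12 → extends → [8, 9, 12]
15 → extends → [8, 9, 12, 15]
18 → extends → [8, 9, 12, 15, 18]
11 → replaces 12 → [8, 9, 11, 15, 18]
21 → extends → [8, 9, 11, 15, 18, 21]
14 → replaces 15 → [8, 9, 11, 14, 18, 21]
17 → replaces 18 → [8, 9, 11, 14, 17, 21]
20 → replaces 21 → [8, 9, 11, 14, 17, 20]
5 → replaces 8 → [5, 9, 11, 14, 17, 20]
33 → extends → [5, 9, 11, 14, 17, 20, 33]
Seven tails, so the longest non-decreasing subsequence has length 7 (e.g. 8, 9, 12, 15, 18, 21, 33).

7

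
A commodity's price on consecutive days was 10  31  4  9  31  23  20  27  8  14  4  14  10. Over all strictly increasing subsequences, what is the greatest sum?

Let S[i] be the best sum of a strictly increasing subsequence ending at i:
i:      1  2  3  4  5  6  7  8  9 10 11 12 13
a[i]:  10 31  4  9 31 23 20 27  8 14  4 14 10
S:     10 41  4 13 44 36 33 63 12 27  4 27 23
Maximum is 63 (e.g. 4 + 9 + 23 + 27).

63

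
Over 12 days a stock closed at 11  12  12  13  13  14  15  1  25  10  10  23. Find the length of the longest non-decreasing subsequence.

8

Track the smallest tail for each achievable length (allowing ties):
11 → extends → [11]
12 → extends → [11, 12]
12 → extends → [11, 12, 12]
13 → extends → [11, 12, 12, 13]
13 → extends → [11, 12, 12, 13, 13]
14 → extends → [11, 12, 12, 13, 13, 14]
15 → extends → [11, 12, 12, 13, 13, 14, 15]
1 → replaces 11 → [1, 12, 12, 13, 13, 14, 15]
25 → extends → [1, 12, 12, 13, 13, 14, 15, 25]
10 → replaces 12 → [1, 10, 12, 13, 13, 14, 15, 25]
10 → replaces 12 → [1, 10, 10, 13, 13, 14, 15, 25]
23 → replaces 25 → [1, 10, 10, 13, 13, 14, 15, 23]
Eight tails, so the longest non-decreasing subsequence has length 8 (e.g. 11, 12, 12, 13, 13, 14, 15, 25).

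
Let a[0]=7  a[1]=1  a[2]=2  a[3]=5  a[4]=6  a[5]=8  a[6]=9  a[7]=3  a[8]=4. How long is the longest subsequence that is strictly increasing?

6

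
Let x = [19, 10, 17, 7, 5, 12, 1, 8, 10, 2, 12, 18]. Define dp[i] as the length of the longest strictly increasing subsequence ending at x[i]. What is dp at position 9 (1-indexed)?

dp[i] = 1 + max{dp[j] : j<i, x[j]<x[i]} (or 1 if no such j):
i:      1  2  3  4  5  6  7  8  9 10 11 12
x[i]:  19 10 17  7  5 12  1  8 10  2 12 18
dp:     1  1  2  1  1  2  1  2  3  2  4  5
At index 9 the value is 3.

3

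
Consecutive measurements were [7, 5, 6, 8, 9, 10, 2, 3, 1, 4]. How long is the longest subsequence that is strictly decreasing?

4

Negate each value so 'decreasing' becomes 'increasing', then run patience tails on the negated sequence:
-7 → extends → [-7]
-5 → extends → [-7, -5]
-6 → replaces -5 → [-7, -6]
-8 → replaces -7 → [-8, -6]
-9 → replaces -8 → [-9, -6]
-10 → replaces -9 → [-10, -6]
-2 → extends → [-10, -6, -2]
-3 → replaces -2 → [-10, -6, -3]
-1 → extends → [-10, -6, -3, -1]
-4 → replaces -3 → [-10, -6, -4, -1]
Four tails, so the longest strictly decreasing subsequence of the original has length 4.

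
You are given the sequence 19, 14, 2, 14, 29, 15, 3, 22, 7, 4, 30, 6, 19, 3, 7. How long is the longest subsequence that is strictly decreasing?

5

Negate each value so 'decreasing' becomes 'increasing', then run patience tails on the negated sequence:
-19 → extends → [-19]
-14 → extends → [-19, -14]
-2 → extends → [-19, -14, -2]
-14 → already a tail → [-19, -14, -2]
-29 → replaces -19 → [-29, -14, -2]
-15 → replaces -14 → [-29, -15, -2]
-3 → replaces -2 → [-29, -15, -3]
-22 → replaces -15 → [-29, -22, -3]
-7 → replaces -3 → [-29, -22, -7]
-4 → extends → [-29, -22, -7, -4]
-30 → replaces -29 → [-30, -22, -7, -4]
-6 → replaces -4 → [-30, -22, -7, -6]
-19 → replaces -7 → [-30, -22, -19, -6]
-3 → extends → [-30, -22, -19, -6, -3]
-7 → replaces -6 → [-30, -22, -19, -7, -3]
Five tails, so the longest strictly decreasing subsequence of the original has length 5.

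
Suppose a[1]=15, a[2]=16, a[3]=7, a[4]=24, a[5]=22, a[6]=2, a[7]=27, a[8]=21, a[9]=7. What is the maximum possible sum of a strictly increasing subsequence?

Let S[i] be the best sum of a strictly increasing subsequence ending at i:
i:      1  2  3  4  5  6  7  8  9
a[i]:  15 16  7 24 22  2 27 21  7
S:     15 31  7 55 53  2 82 52  9
Maximum is 82 (e.g. 15 + 16 + 24 + 27).

82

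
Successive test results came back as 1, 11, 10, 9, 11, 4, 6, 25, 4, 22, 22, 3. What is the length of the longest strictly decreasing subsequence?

Let dp[i] be the longest strictly decreasing subsequence ending at i:
i:      1  2  3  4  5  6  7  8  9 10 11 12
a[i]:   1 11 10  9 11  4  6 25  4 22 22  3
dp:     1  1  2  3  1  4  4  1  5  2  2  6
Maximum is 6.

6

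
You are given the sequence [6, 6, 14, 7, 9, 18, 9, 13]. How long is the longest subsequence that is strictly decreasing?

2

Negate each value so 'decreasing' becomes 'increasing', then run patience tails on the negated sequence:
-6 → extends → [-6]
-6 → already a tail → [-6]
-14 → replaces -6 → [-14]
-7 → extends → [-14, -7]
-9 → replaces -7 → [-14, -9]
-18 → replaces -14 → [-18, -9]
-9 → already a tail → [-18, -9]
-13 → replaces -9 → [-18, -13]
Two tails, so the longest strictly decreasing subsequence of the original has length 2.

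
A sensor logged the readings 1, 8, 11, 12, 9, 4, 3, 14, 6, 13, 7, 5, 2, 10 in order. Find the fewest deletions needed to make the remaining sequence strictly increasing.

9

Fewest deletions = n − (longest strictly increasing subsequence).
Patience tails:
1 → extends → [1]
8 → extends → [1, 8]
11 → extends → [1, 8, 11]
12 → extends → [1, 8, 11, 12]
9 → replaces 11 → [1, 8, 9, 12]
4 → replaces 8 → [1, 4, 9, 12]
3 → replaces 4 → [1, 3, 9, 12]
14 → extends → [1, 3, 9, 12, 14]
6 → replaces 9 → [1, 3, 6, 12, 14]
13 → replaces 14 → [1, 3, 6, 12, 13]
7 → replaces 12 → [1, 3, 6, 7, 13]
5 → replaces 6 → [1, 3, 5, 7, 13]
2 → replaces 3 → [1, 2, 5, 7, 13]
10 → replaces 13 → [1, 2, 5, 7, 10]
Longest strictly increasing subsequence has length 5, so deletions = 14 − 5 = 9.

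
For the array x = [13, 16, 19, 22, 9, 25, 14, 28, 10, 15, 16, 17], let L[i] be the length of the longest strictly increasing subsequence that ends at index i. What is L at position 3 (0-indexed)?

4

dp[i] = 1 + max{dp[j] : j<i, x[j]<x[i]} (or 1 if no such j):
i:      0  1  2  3  4  5  6  7  8  9 10 11
x[i]:  13 16 19 22  9 25 14 28 10 15 16 17
dp:     1  2  3  4  1  5  2  6  2  3  4  5
At index 3 the value is 4.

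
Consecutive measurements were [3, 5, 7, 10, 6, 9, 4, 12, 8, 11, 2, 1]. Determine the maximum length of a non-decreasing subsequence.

Track the smallest tail for each achievable length (allowing ties):
3 → extends → [3]
5 → extends → [3, 5]
7 → extends → [3, 5, 7]
10 → extends → [3, 5, 7, 10]
6 → replaces 7 → [3, 5, 6, 10]
9 → replaces 10 → [3, 5, 6, 9]
4 → replaces 5 → [3, 4, 6, 9]
12 → extends → [3, 4, 6, 9, 12]
8 → replaces 9 → [3, 4, 6, 8, 12]
11 → replaces 12 → [3, 4, 6, 8, 11]
2 → replaces 3 → [2, 4, 6, 8, 11]
1 → replaces 2 → [1, 4, 6, 8, 11]
Five tails, so the longest non-decreasing subsequence has length 5 (e.g. 3, 5, 7, 10, 12).

5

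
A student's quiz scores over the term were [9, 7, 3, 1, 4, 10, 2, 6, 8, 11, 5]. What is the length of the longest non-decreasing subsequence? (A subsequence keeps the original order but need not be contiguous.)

Let dp[i] be the length of the longest such subsequence ending at index i:
i:      1  2  3  4  5  6  7  8  9 10 11
a[i]:   9  7  3  1  4 10  2  6  8 11  5
dp:     1  1  1  1  2  3  2  3  4  5  3
Maximum dp value is 5.

5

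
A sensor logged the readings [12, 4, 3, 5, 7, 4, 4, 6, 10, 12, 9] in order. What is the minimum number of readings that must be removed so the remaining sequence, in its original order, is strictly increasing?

6

Fewest deletions = n − (longest strictly increasing subsequence).
Patience tails:
12 → extends → [12]
4 → replaces 12 → [4]
3 → replaces 4 → [3]
5 → extends → [3, 5]
7 → extends → [3, 5, 7]
4 → replaces 5 → [3, 4, 7]
4 → already a tail → [3, 4, 7]
6 → replaces 7 → [3, 4, 6]
10 → extends → [3, 4, 6, 10]
12 → extends → [3, 4, 6, 10, 12]
9 → replaces 10 → [3, 4, 6, 9, 12]
Longest strictly increasing subsequence has length 5, so deletions = 11 − 5 = 6.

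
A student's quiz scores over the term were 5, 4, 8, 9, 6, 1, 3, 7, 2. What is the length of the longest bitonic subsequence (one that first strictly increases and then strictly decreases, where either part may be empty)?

6

inc[i] = longest strictly increasing subsequence ending at i; dec[i] = longest strictly decreasing subsequence starting at i:
i:     1 2 3 4 5 6 7 8 9
a[i]:  5 4 8 9 6 1 3 7 2
inc:   1 1 2 3 2 1 2 3 2
dec:   4 3 4 4 3 1 2 2 1
Best peak at i=4 (value 9): inc=3, dec=4, length 3+4−1 = 6.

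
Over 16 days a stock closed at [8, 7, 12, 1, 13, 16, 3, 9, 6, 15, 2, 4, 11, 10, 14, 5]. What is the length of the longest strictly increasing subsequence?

5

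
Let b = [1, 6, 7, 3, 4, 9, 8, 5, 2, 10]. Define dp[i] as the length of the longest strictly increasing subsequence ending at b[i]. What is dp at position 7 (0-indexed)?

dp[i] = 1 + max{dp[j] : j<i, b[j]<b[i]} (or 1 if no such j):
i:      0  1  2  3  4  5  6  7  8  9
b[i]:   1  6  7  3  4  9  8  5  2 10
dp:     1  2  3  2  3  4  4  4  2  5
At index 7 the value is 4.

4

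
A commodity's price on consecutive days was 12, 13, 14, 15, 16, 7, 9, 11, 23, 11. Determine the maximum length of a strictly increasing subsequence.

6

Let dp[i] be the length of the longest such subsequence ending at index i:
i:      1  2  3  4  5  6  7  8  9 10
a[i]:  12 13 14 15 16  7  9 11 23 11
dp:     1  2  3  4  5  1  2  3  6  3
Maximum dp value is 6.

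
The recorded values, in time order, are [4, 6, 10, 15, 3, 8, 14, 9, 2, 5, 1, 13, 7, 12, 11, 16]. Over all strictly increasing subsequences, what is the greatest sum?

Let S[i] be the best sum of a strictly increasing subsequence ending at i:
i:      1  2  3  4  5  6  7  8  9 10 11 12 13 14 15 16
a[i]:   4  6 10 15  3  8 14  9  2  5  1 13  7 12 11 16
S:      4 10 20 35  3 18 34 27  2  9  1 40 17 39 38 56
Maximum is 56 (e.g. 4 + 6 + 8 + 9 + 13 + 16).

56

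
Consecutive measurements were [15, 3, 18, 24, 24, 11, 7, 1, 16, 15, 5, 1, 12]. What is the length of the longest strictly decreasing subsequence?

5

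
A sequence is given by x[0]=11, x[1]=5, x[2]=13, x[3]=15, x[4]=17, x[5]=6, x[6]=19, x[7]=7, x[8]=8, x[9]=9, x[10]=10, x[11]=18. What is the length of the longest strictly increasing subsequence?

Let dp[i] be the length of the longest such subsequence ending at index i:
i:      0  1  2  3  4  5  6  7  8  9 10 11
x[i]:  11  5 13 15 17  6 19  7  8  9 10 18
dp:     1  1  2  3  4  2  5  3  4  5  6  7
Maximum dp value is 7.

7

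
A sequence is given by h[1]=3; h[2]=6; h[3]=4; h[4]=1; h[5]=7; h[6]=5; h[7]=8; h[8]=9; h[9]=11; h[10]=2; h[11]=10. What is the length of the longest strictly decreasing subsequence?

3

Negate each value so 'decreasing' becomes 'increasing', then run patience tails on the negated sequence:
-3 → extends → [-3]
-6 → replaces -3 → [-6]
-4 → extends → [-6, -4]
-1 → extends → [-6, -4, -1]
-7 → replaces -6 → [-7, -4, -1]
-5 → replaces -4 → [-7, -5, -1]
-8 → replaces -7 → [-8, -5, -1]
-9 → replaces -8 → [-9, -5, -1]
-11 → replaces -9 → [-11, -5, -1]
-2 → replaces -1 → [-11, -5, -2]
-10 → replaces -5 → [-11, -10, -2]
Three tails, so the longest strictly decreasing subsequence of the original has length 3.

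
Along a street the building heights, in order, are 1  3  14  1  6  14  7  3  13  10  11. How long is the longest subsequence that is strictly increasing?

Let dp[i] be the length of the longest such subsequence ending at index i:
i:      1  2  3  4  5  6  7  8  9 10 11
a[i]:   1  3 14  1  6 14  7  3 13 10 11
dp:     1  2  3  1  3  4  4  2  5  5  6
Maximum dp value is 6.

6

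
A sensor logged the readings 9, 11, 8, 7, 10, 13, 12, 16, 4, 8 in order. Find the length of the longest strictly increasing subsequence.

4

Let dp[i] be the length of the longest such subsequence ending at index i:
i:      1  2  3  4  5  6  7  8  9 10
a[i]:   9 11  8  7 10 13 12 16  4  8
dp:     1  2  1  1  2  3  3  4  1  2
Maximum dp value is 4.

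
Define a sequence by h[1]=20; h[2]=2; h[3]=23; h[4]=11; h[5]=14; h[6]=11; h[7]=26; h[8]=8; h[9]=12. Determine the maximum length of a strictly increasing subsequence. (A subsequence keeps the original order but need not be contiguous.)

4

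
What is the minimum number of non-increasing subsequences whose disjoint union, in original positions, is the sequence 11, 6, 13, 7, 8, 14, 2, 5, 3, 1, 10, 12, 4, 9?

The minimum number of non-increasing subsequences covering a sequence equals the length of its longest strictly increasing subsequence.
LIS length is 5 (e.g. 6, 7, 8, 10, 12), so 5 piles are needed.

5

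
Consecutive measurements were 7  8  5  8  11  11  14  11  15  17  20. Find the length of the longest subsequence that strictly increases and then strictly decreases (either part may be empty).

7

inc[i] = longest strictly increasing subsequence ending at i; dec[i] = longest strictly decreasing subsequence starting at i:
i:      1  2  3  4  5  6  7  8  9 10 11
a[i]:   7  8  5  8 11 11 14 11 15 17 20
inc:    1  2  1  2  3  3  4  3  5  6  7
dec:    2  2  1  1  1  1  2  1  1  1  1
Best peak at i=11 (value 20): inc=7, dec=1, length 7+1−1 = 7.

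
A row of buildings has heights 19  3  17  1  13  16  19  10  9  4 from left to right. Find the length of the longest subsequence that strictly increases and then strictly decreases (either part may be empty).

7

inc[i] = longest strictly increasing subsequence ending at i; dec[i] = longest strictly decreasing subsequence starting at i:
i:      1  2  3  4  5  6  7  8  9 10
a[i]:  19  3 17  1 13 16 19 10  9  4
inc:    1  1  2  1  2  3  4  2  2  2
dec:    6  2  5  1  4  4  4  3  2  1
Best peak at i=7 (value 19): inc=4, dec=4, length 4+4−1 = 7.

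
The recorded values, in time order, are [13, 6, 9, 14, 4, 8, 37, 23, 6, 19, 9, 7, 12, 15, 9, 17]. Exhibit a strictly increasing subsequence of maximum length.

6, 8, 9, 12, 15, 17

Patience tails give the LIS length; then backtrack through the dp parents:
13 → extends → [13]
6 → replaces 13 → [6]
9 → extends → [6, 9]
14 → extends → [6, 9, 14]
4 → replaces 6 → [4, 9, 14]
8 → replaces 9 → [4, 8, 14]
37 → extends → [4, 8, 14, 37]
23 → replaces 37 → [4, 8, 14, 23]
6 → replaces 8 → [4, 6, 14, 23]
19 → replaces 23 → [4, 6, 14, 19]
9 → replaces 14 → [4, 6, 9, 19]
7 → replaces 9 → [4, 6, 7, 19]
12 → replaces 19 → [4, 6, 7, 12]
15 → extends → [4, 6, 7, 12, 15]
9 → replaces 12 → [4, 6, 7, 9, 15]
17 → extends → [4, 6, 7, 9, 15, 17]
Length 6; one witness is 6, 8, 9, 12, 15, 17.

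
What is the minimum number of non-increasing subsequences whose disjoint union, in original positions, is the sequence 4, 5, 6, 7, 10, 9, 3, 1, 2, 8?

Place each on the leftmost legal pile:
4 → new pile 1 (tops now [4])
5 → new pile 2 (tops now [4, 5])
6 → new pile 3 (tops now [4, 5, 6])
7 → new pile 4 (tops now [4, 5, 6, 7])
10 → new pile 5 (tops now [4, 5, 6, 7, 10])
9 → pile 5 (tops now [4, 5, 6, 7, 9])
3 → pile 1 (tops now [3, 5, 6, 7, 9])
1 → pile 1 (tops now [1, 5, 6, 7, 9])
2 → pile 2 (tops now [1, 2, 6, 7, 9])
8 → pile 5 (tops now [1, 2, 6, 7, 8])
Five piles.

5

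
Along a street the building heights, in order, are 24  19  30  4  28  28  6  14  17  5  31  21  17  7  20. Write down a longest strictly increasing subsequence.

Patience tails give the LIS length; then backtrack through the dp parents:
24 → extends → [24]
19 → replaces 24 → [19]
30 → extends → [19, 30]
4 → replaces 19 → [4, 30]
28 → replaces 30 → [4, 28]
28 → already a tail → [4, 28]
6 → replaces 28 → [4, 6]
14 → extends → [4, 6, 14]
17 → extends → [4, 6, 14, 17]
5 → replaces 6 → [4, 5, 14, 17]
31 → extends → [4, 5, 14, 17, 31]
21 → replaces 31 → [4, 5, 14, 17, 21]
17 → already a tail → [4, 5, 14, 17, 21]
7 → replaces 14 → [4, 5, 7, 17, 21]
20 → replaces 21 → [4, 5, 7, 17, 20]
Length 5; one witness is 4, 6, 14, 17, 31.

4, 6, 14, 17, 31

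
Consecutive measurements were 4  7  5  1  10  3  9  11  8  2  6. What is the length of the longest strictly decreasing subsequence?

Negate each value so 'decreasing' becomes 'increasing', then run patience tails on the negated sequence:
-4 → extends → [-4]
-7 → replaces -4 → [-7]
-5 → extends → [-7, -5]
-1 → extends → [-7, -5, -1]
-10 → replaces -7 → [-10, -5, -1]
-3 → replaces -1 → [-10, -5, -3]
-9 → replaces -5 → [-10, -9, -3]
-11 → replaces -10 → [-11, -9, -3]
-8 → replaces -3 → [-11, -9, -8]
-2 → extends → [-11, -9, -8, -2]
-6 → replaces -2 → [-11, -9, -8, -6]
Four tails, so the longest strictly decreasing subsequence of the original has length 4.

4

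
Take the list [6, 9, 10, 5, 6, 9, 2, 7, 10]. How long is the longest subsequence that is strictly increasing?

4

Track the smallest tail for each achievable length (strict):
6 → extends → [6]
9 → extends → [6, 9]
10 → extends → [6, 9, 10]
5 → replaces 6 → [5, 9, 10]
6 → replaces 9 → [5, 6, 10]
9 → replaces 10 → [5, 6, 9]
2 → replaces 5 → [2, 6, 9]
7 → replaces 9 → [2, 6, 7]
10 → extends → [2, 6, 7, 10]
Four tails, so the longest strictly increasing subsequence has length 4 (e.g. 5, 6, 9, 10).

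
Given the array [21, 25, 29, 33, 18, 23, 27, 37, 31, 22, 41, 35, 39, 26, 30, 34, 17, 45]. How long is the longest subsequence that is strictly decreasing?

4

Let dp[i] be the longest strictly decreasing subsequence ending at i:
i:      1  2  3  4  5  6  7  8  9 10 11 12 13 14 15 16 17 18
a[i]:  21 25 29 33 18 23 27 37 31 22 41 35 39 26 30 34 17 45
dp:     1  1  1  1  2  2  2  1  2  3  1  2  2  3  3  3  4  1
Maximum is 4.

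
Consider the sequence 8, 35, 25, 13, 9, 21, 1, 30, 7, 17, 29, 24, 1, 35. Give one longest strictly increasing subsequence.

Patience tails give the LIS length; then backtrack through the dp parents:
8 → extends → [8]
35 → extends → [8, 35]
25 → replaces 35 → [8, 25]
13 → replaces 25 → [8, 13]
9 → replaces 13 → [8, 9]
21 → extends → [8, 9, 21]
1 → replaces 8 → [1, 9, 21]
30 → extends → [1, 9, 21, 30]
7 → replaces 9 → [1, 7, 21, 30]
17 → replaces 21 → [1, 7, 17, 30]
29 → replaces 30 → [1, 7, 17, 29]
24 → replaces 29 → [1, 7, 17, 24]
1 → already a tail → [1, 7, 17, 24]
35 → extends → [1, 7, 17, 24, 35]
Length 5; one witness is 8, 13, 21, 30, 35.

8, 13, 21, 30, 35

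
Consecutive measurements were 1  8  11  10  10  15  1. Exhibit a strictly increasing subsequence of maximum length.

1, 8, 11, 15

Patience tails give the LIS length; then backtrack through the dp parents:
1 → extends → [1]
8 → extends → [1, 8]
11 → extends → [1, 8, 11]
10 → replaces 11 → [1, 8, 10]
10 → already a tail → [1, 8, 10]
15 → extends → [1, 8, 10, 15]
1 → already a tail → [1, 8, 10, 15]
Length 4; one witness is 1, 8, 11, 15.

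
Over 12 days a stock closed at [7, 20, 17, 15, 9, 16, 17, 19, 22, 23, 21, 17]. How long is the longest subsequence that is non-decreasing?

7

Track the smallest tail for each achievable length (allowing ties):
7 → extends → [7]
20 → extends → [7, 20]
17 → replaces 20 → [7, 17]
15 → replaces 17 → [7, 15]
9 → replaces 15 → [7, 9]
16 → extends → [7, 9, 16]
17 → extends → [7, 9, 16, 17]
19 → extends → [7, 9, 16, 17, 19]
22 → extends → [7, 9, 16, 17, 19, 22]
23 → extends → [7, 9, 16, 17, 19, 22, 23]
21 → replaces 22 → [7, 9, 16, 17, 19, 21, 23]
17 → replaces 19 → [7, 9, 16, 17, 17, 21, 23]
Seven tails, so the longest non-decreasing subsequence has length 7 (e.g. 7, 15, 16, 17, 19, 22, 23).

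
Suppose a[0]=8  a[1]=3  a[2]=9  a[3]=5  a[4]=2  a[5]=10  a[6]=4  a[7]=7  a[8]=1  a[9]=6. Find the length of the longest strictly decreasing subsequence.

4

Negate each value so 'decreasing' becomes 'increasing', then run patience tails on the negated sequence:
-8 → extends → [-8]
-3 → extends → [-8, -3]
-9 → replaces -8 → [-9, -3]
-5 → replaces -3 → [-9, -5]
-2 → extends → [-9, -5, -2]
-10 → replaces -9 → [-10, -5, -2]
-4 → replaces -2 → [-10, -5, -4]
-7 → replaces -5 → [-10, -7, -4]
-1 → extends → [-10, -7, -4, -1]
-6 → replaces -4 → [-10, -7, -6, -1]
Four tails, so the longest strictly decreasing subsequence of the original has length 4.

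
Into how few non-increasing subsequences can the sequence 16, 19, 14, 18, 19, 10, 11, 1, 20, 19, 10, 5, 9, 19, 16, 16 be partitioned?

4

Place each on the leftmost legal pile:
16 → new pile 1 (tops now [16])
19 → new pile 2 (tops now [16, 19])
14 → pile 1 (tops now [14, 19])
18 → pile 2 (tops now [14, 18])
19 → new pile 3 (tops now [14, 18, 19])
10 → pile 1 (tops now [10, 18, 19])
11 → pile 2 (tops now [10, 11, 19])
1 → pile 1 (tops now [1, 11, 19])
20 → new pile 4 (tops now [1, 11, 19, 20])
19 → pile 3 (tops now [1, 11, 19, 20])
10 → pile 2 (tops now [1, 10, 19, 20])
5 → pile 2 (tops now [1, 5, 19, 20])
9 → pile 3 (tops now [1, 5, 9, 20])
19 → pile 4 (tops now [1, 5, 9, 19])
16 → pile 4 (tops now [1, 5, 9, 16])
16 → pile 4 (tops now [1, 5, 9, 16])
Four piles.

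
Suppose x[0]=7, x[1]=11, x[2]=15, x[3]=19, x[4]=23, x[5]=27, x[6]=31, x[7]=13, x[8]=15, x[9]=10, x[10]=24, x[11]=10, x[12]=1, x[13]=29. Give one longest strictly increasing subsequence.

7, 11, 15, 19, 23, 27, 31

Patience tails give the LIS length; then backtrack through the dp parents:
7 → extends → [7]
11 → extends → [7, 11]
15 → extends → [7, 11, 15]
19 → extends → [7, 11, 15, 19]
23 → extends → [7, 11, 15, 19, 23]
27 → extends → [7, 11, 15, 19, 23, 27]
31 → extends → [7, 11, 15, 19, 23, 27, 31]
13 → replaces 15 → [7, 11, 13, 19, 23, 27, 31]
15 → replaces 19 → [7, 11, 13, 15, 23, 27, 31]
10 → replaces 11 → [7, 10, 13, 15, 23, 27, 31]
24 → replaces 27 → [7, 10, 13, 15, 23, 24, 31]
10 → already a tail → [7, 10, 13, 15, 23, 24, 31]
1 → replaces 7 → [1, 10, 13, 15, 23, 24, 31]
29 → replaces 31 → [1, 10, 13, 15, 23, 24, 29]
Length 7; one witness is 7, 11, 15, 19, 23, 27, 31.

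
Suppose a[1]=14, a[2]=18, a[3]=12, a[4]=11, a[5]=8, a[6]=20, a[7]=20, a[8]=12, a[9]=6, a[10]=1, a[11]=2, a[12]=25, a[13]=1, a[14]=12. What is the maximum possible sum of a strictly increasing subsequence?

77

Let S[i] be the best sum of a strictly increasing subsequence ending at i:
i:      1  2  3  4  5  6  7  8  9 10 11 12 13 14
a[i]:  14 18 12 11  8 20 20 12  6  1  2 25  1 12
S:     14 32 12 11  8 52 52 23  6  1  3 77  1 23
Maximum is 77 (e.g. 14 + 18 + 20 + 25).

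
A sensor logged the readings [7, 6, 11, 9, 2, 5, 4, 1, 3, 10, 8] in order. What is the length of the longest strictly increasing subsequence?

3

Track the smallest tail for each achievable length (strict):
7 → extends → [7]
6 → replaces 7 → [6]
11 → extends → [6, 11]
9 → replaces 11 → [6, 9]
2 → replaces 6 → [2, 9]
5 → replaces 9 → [2, 5]
4 → replaces 5 → [2, 4]
1 → replaces 2 → [1, 4]
3 → replaces 4 → [1, 3]
10 → extends → [1, 3, 10]
8 → replaces 10 → [1, 3, 8]
Three tails, so the longest strictly increasing subsequence has length 3 (e.g. 7, 9, 10).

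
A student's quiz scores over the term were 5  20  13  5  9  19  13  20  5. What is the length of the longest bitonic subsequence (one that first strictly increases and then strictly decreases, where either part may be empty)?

inc[i] = longest strictly increasing subsequence ending at i; dec[i] = longest strictly decreasing subsequence starting at i:
i:      1  2  3  4  5  6  7  8  9
a[i]:   5 20 13  5  9 19 13 20  5
inc:    1  2  2  1  2  3  3  4  1
dec:    1  4  3  1  2  3  2  2  1
Best peak at i=2 (value 20): inc=2, dec=4, length 2+4−1 = 5.

5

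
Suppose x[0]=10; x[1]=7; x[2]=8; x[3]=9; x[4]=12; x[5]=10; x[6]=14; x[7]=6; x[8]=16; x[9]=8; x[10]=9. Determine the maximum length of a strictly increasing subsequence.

6

Let dp[i] be the length of the longest such subsequence ending at index i:
i:      0  1  2  3  4  5  6  7  8  9 10
x[i]:  10  7  8  9 12 10 14  6 16  8  9
dp:     1  1  2  3  4  4  5  1  6  2  3
Maximum dp value is 6.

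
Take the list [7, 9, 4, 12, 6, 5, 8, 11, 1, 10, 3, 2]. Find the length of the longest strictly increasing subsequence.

4

Track the smallest tail for each achievable length (strict):
7 → extends → [7]
9 → extends → [7, 9]
4 → replaces 7 → [4, 9]
12 → extends → [4, 9, 12]
6 → replaces 9 → [4, 6, 12]
5 → replaces 6 → [4, 5, 12]
8 → replaces 12 → [4, 5, 8]
11 → extends → [4, 5, 8, 11]
1 → replaces 4 → [1, 5, 8, 11]
10 → replaces 11 → [1, 5, 8, 10]
3 → replaces 5 → [1, 3, 8, 10]
2 → replaces 3 → [1, 2, 8, 10]
Four tails, so the longest strictly increasing subsequence has length 4 (e.g. 4, 6, 8, 11).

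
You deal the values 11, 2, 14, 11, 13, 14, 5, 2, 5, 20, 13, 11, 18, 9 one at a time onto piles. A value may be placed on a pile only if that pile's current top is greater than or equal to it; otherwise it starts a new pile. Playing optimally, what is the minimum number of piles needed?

The minimum number of non-increasing subsequences covering a sequence equals the length of its longest strictly increasing subsequence.
LIS length is 5 (e.g. 2, 11, 13, 14, 20), so 5 piles are needed.

5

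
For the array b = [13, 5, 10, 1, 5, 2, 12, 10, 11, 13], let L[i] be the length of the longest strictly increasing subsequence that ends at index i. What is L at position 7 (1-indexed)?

3

dp[i] = 1 + max{dp[j] : j<i, b[j]<b[i]} (or 1 if no such j):
i:      1  2  3  4  5  6  7  8  9 10
b[i]:  13  5 10  1  5  2 12 10 11 13
dp:     1  1  2  1  2  2  3  3  4  5
At index 7 the value is 3.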